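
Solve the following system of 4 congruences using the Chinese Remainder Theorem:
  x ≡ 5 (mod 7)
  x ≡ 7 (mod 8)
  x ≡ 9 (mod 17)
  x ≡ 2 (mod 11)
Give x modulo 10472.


Product of moduli M = 7 · 8 · 17 · 11 = 10472.
Merge one congruence at a time:
  Start: x ≡ 5 (mod 7).
  Combine with x ≡ 7 (mod 8); new modulus lcm = 56.
    Write x = 5 + 7·t and substitute into x ≡ 7 (mod 8): 7·t ≡ 7 − 5 = 2 (mod 8).
    The inverse of 7 mod 8 is 7 (since 7·7 = 49 = 6·8 + 1), so t ≡ 7·2 = 14 ≡ 6 (mod 8).
    Then x = 5 + 7·6 = 47, valid modulo lcm(7, 8) = 56: x ≡ 47 (mod 56).
  Combine with x ≡ 9 (mod 17); new modulus lcm = 952.
    Write x = 47 + 56·t and substitute into x ≡ 9 (mod 17): 56·t ≡ 9 − 47 = -38 (mod 17).
    Reduce coefficients mod 17: 5·t ≡ 13 (mod 17).
    The inverse of 5 mod 17 is 7 (since 5·7 = 35 = 2·17 + 1), so t ≡ 7·13 = 91 ≡ 6 (mod 17).
    Then x = 47 + 56·6 = 383, valid modulo lcm(56, 17) = 952: x ≡ 383 (mod 952).
  Combine with x ≡ 2 (mod 11); new modulus lcm = 10472.
    Write x = 383 + 952·t and substitute into x ≡ 2 (mod 11): 952·t ≡ 2 − 383 = -381 (mod 11).
    Reduce coefficients mod 11: 6·t ≡ 4 (mod 11).
    The inverse of 6 mod 11 is 2 (since 6·2 = 12 = 1·11 + 1), so t ≡ 2·4 = 8 ≡ 8 (mod 11).
    Then x = 383 + 952·8 = 7999, valid modulo lcm(952, 11) = 10472: x ≡ 7999 (mod 10472).
Verify against each original: 7999 mod 7 = 5, 7999 mod 8 = 7, 7999 mod 17 = 9, 7999 mod 11 = 2.

x ≡ 7999 (mod 10472).


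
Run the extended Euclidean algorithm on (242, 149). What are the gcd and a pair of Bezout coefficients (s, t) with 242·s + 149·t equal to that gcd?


Euclidean algorithm on (242, 149) — divide until remainder is 0:
  242 = 1 · 149 + 93
  149 = 1 · 93 + 56
  93 = 1 · 56 + 37
  56 = 1 · 37 + 19
  37 = 1 · 19 + 18
  19 = 1 · 18 + 1
  18 = 18 · 1 + 0
gcd(242, 149) = 1.
Track Bezout coefficients alongside the remainders: start with r₀ = 242 = a·1 + b·0 (s = 1, t = 0) and r₁ = 149 = a·0 + b·1 (s = 0, t = 1); each new remainder r_{k+1} = r_{k-1} − q_k·r_k inherits s_{k+1} = s_{k-1} − q_k·s_k, t_{k+1} = t_{k-1} − q_k·t_k, so r_k = a·s_k + b·t_k at every step:
  q = 1: r = 93, s = 1 − 1·0 = 1, t = 0 − 1·1 = -1  (check: 242·1 + 149·(-1) = 93)
  q = 1: r = 56, s = 0 − 1·1 = -1, t = 1 − 1·(-1) = 2  (check: 242·(-1) + 149·2 = 56)
  q = 1: r = 37, s = 1 − 1·(-1) = 2, t = -1 − 1·2 = -3  (check: 242·2 + 149·(-3) = 37)
  q = 1: r = 19, s = -1 − 1·2 = -3, t = 2 − 1·(-3) = 5  (check: 242·(-3) + 149·5 = 19)
  q = 1: r = 18, s = 2 − 1·(-3) = 5, t = -3 − 1·5 = -8  (check: 242·5 + 149·(-8) = 18)
  q = 1: r = 1, s = -3 − 1·5 = -8, t = 5 − 1·(-8) = 13  (check: 242·(-8) + 149·13 = 1)
The row with r = 1 (the gcd) gives the Bezout coefficients s = -8, t = 13.
Result: 242 · (-8) + 149 · (13) = 1.

gcd(242, 149) = 1; s = -8, t = 13 (check: 242·(-8) + 149·13 = 1).


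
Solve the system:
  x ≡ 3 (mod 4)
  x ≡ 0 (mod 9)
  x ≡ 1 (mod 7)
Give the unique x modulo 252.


Moduli 4, 9, 7 are pairwise coprime; by CRT there is a unique solution modulo M = 4 · 9 · 7 = 252.
Solve pairwise, accumulating the modulus:
  Start with x ≡ 3 (mod 4).
  Combine with x ≡ 0 (mod 9): since gcd(4, 9) = 1, we get a unique residue mod 36.
    Write x = 3 + 4·t and substitute into x ≡ 0 (mod 9): 4·t ≡ 0 − 3 = -3 (mod 9).
    Reduce coefficients mod 9: 4·t ≡ 6 (mod 9).
    The inverse of 4 mod 9 is 7 (since 4·7 = 28 = 3·9 + 1), so t ≡ 7·6 = 42 ≡ 6 (mod 9).
    Then x = 3 + 4·6 = 27, valid modulo lcm(4, 9) = 36: x ≡ 27 (mod 36).
  Combine with x ≡ 1 (mod 7): since gcd(36, 7) = 1, we get a unique residue mod 252.
    Write x = 27 + 36·t and substitute into x ≡ 1 (mod 7): 36·t ≡ 1 − 27 = -26 (mod 7).
    Reduce coefficients mod 7: 1·t ≡ 2 (mod 7).
    So t ≡ 2 (mod 7).
    Then x = 27 + 36·2 = 99, valid modulo lcm(36, 7) = 252: x ≡ 99 (mod 252).
Verify: 99 mod 4 = 3 ✓, 99 mod 9 = 0 ✓, 99 mod 7 = 1 ✓.

x ≡ 99 (mod 252).


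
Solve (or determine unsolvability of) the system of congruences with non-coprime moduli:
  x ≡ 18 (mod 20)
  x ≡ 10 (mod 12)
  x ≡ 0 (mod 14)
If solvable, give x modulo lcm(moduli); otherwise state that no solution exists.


Moduli 20, 12, 14 are not pairwise coprime, so CRT works modulo lcm(m_i) when all pairwise compatibility conditions hold.
Pairwise compatibility: gcd(m_i, m_j) must divide a_i - a_j for every pair.
Merge one congruence at a time:
  Start: x ≡ 18 (mod 20).
  Combine with x ≡ 10 (mod 12): gcd(20, 12) = 4; 10 - 18 = -8, which IS divisible by 4, so compatible.
    Write x = 18 + 20·t and substitute into x ≡ 10 (mod 12): 20·t ≡ 10 − 18 = -8 (mod 12).
    Divide the congruence (and modulus) by g = 4: 5·t ≡ -2 (mod 3).
    Reduce coefficients mod 3: 2·t ≡ 1 (mod 3).
    The inverse of 2 mod 3 is 2 (since 2·2 = 4 = 1·3 + 1), so t ≡ 2·1 = 2 ≡ 2 (mod 3).
    Then x = 18 + 20·2 = 58, valid modulo lcm(20, 12) = 60: x ≡ 58 (mod 60).
  Combine with x ≡ 0 (mod 14): gcd(60, 14) = 2; 0 - 58 = -58, which IS divisible by 2, so compatible.
    Write x = 58 + 60·t and substitute into x ≡ 0 (mod 14): 60·t ≡ 0 − 58 = -58 (mod 14).
    Divide the congruence (and modulus) by g = 2: 30·t ≡ -29 (mod 7).
    Reduce coefficients mod 7: 2·t ≡ 6 (mod 7).
    The inverse of 2 mod 7 is 4 (since 2·4 = 8 = 1·7 + 1), so t ≡ 4·6 = 24 ≡ 3 (mod 7).
    Then x = 58 + 60·3 = 238, valid modulo lcm(60, 14) = 420: x ≡ 238 (mod 420).
Verify: 238 mod 20 = 18, 238 mod 12 = 10, 238 mod 14 = 0.

x ≡ 238 (mod 420).


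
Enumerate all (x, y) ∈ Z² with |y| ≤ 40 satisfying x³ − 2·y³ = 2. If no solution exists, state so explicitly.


The equation is x³ - 2y³ = 2. For fixed y, x³ = 2·y³ + 2, so a solution requires the RHS to be a perfect cube.
Strategy: iterate y from -40 to 40, compute RHS = 2·y³ + 2, and check whether it is a (positive or negative) perfect cube.
Check small values of y:
  y = 0: RHS = 2 is not a perfect cube.
  y = 1: RHS = 4 is not a perfect cube.
  y = -1: RHS = 0 = (0)³ ⇒ x = 0 works.
  y = 2: RHS = 18 is not a perfect cube.
  y = -2: RHS = -14 is not a perfect cube.
  y = 3: RHS = 56 is not a perfect cube.
  y = -3: RHS = -52 is not a perfect cube.
Continuing the search up to |y| = 40 finds no further solutions beyond those listed.
Collected solutions: (0, -1).

Solutions (with |y| ≤ 40): (0, -1).


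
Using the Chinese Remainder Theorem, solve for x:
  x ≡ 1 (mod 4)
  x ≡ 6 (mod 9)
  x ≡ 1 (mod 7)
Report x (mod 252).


Moduli 4, 9, 7 are pairwise coprime; by CRT there is a unique solution modulo M = 4 · 9 · 7 = 252.
Solve pairwise, accumulating the modulus:
  Start with x ≡ 1 (mod 4).
  Combine with x ≡ 6 (mod 9): since gcd(4, 9) = 1, we get a unique residue mod 36.
    Write x = 1 + 4·t and substitute into x ≡ 6 (mod 9): 4·t ≡ 6 − 1 = 5 (mod 9).
    The inverse of 4 mod 9 is 7 (since 4·7 = 28 = 3·9 + 1), so t ≡ 7·5 = 35 ≡ 8 (mod 9).
    Then x = 1 + 4·8 = 33, valid modulo lcm(4, 9) = 36: x ≡ 33 (mod 36).
  Combine with x ≡ 1 (mod 7): since gcd(36, 7) = 1, we get a unique residue mod 252.
    Write x = 33 + 36·t and substitute into x ≡ 1 (mod 7): 36·t ≡ 1 − 33 = -32 (mod 7).
    Reduce coefficients mod 7: 1·t ≡ 3 (mod 7).
    So t ≡ 3 (mod 7).
    Then x = 33 + 36·3 = 141, valid modulo lcm(36, 7) = 252: x ≡ 141 (mod 252).
Verify: 141 mod 4 = 1 ✓, 141 mod 9 = 6 ✓, 141 mod 7 = 1 ✓.

x ≡ 141 (mod 252).


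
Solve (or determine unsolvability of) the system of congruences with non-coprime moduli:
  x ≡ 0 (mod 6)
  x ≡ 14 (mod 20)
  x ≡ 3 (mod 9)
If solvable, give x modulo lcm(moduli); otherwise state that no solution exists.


Moduli 6, 20, 9 are not pairwise coprime, so CRT works modulo lcm(m_i) when all pairwise compatibility conditions hold.
Pairwise compatibility: gcd(m_i, m_j) must divide a_i - a_j for every pair.
Merge one congruence at a time:
  Start: x ≡ 0 (mod 6).
  Combine with x ≡ 14 (mod 20): gcd(6, 20) = 2; 14 - 0 = 14, which IS divisible by 2, so compatible.
    Write x = 0 + 6·t and substitute into x ≡ 14 (mod 20): 6·t ≡ 14 − 0 = 14 (mod 20).
    Divide the congruence (and modulus) by g = 2: 3·t ≡ 7 (mod 10).
    The inverse of 3 mod 10 is 7 (since 3·7 = 21 = 2·10 + 1), so t ≡ 7·7 = 49 ≡ 9 (mod 10).
    Then x = 0 + 6·9 = 54, valid modulo lcm(6, 20) = 60: x ≡ 54 (mod 60).
  Combine with x ≡ 3 (mod 9): gcd(60, 9) = 3; 3 - 54 = -51, which IS divisible by 3, so compatible.
    Write x = 54 + 60·t and substitute into x ≡ 3 (mod 9): 60·t ≡ 3 − 54 = -51 (mod 9).
    Divide the congruence (and modulus) by g = 3: 20·t ≡ -17 (mod 3).
    Reduce coefficients mod 3: 2·t ≡ 1 (mod 3).
    The inverse of 2 mod 3 is 2 (since 2·2 = 4 = 1·3 + 1), so t ≡ 2·1 = 2 ≡ 2 (mod 3).
    Then x = 54 + 60·2 = 174, valid modulo lcm(60, 9) = 180: x ≡ 174 (mod 180).
Verify: 174 mod 6 = 0, 174 mod 20 = 14, 174 mod 9 = 3.

x ≡ 174 (mod 180).


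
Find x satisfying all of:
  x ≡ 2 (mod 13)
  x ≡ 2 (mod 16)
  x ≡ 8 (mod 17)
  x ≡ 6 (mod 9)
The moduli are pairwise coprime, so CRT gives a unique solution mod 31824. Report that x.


Product of moduli M = 13 · 16 · 17 · 9 = 31824.
Merge one congruence at a time:
  Start: x ≡ 2 (mod 13).
  Combine with x ≡ 2 (mod 16); new modulus lcm = 208.
    Write x = 2 + 13·t and substitute into x ≡ 2 (mod 16): 13·t ≡ 2 − 2 = 0 (mod 16).
    The inverse of 13 mod 16 is 5 (since 13·5 = 65 = 4·16 + 1), so t ≡ 5·0 = 0 ≡ 0 (mod 16).
    Then x = 2 + 13·0 = 2, valid modulo lcm(13, 16) = 208: x ≡ 2 (mod 208).
  Combine with x ≡ 8 (mod 17); new modulus lcm = 3536.
    Write x = 2 + 208·t and substitute into x ≡ 8 (mod 17): 208·t ≡ 8 − 2 = 6 (mod 17).
    Reduce coefficients mod 17: 4·t ≡ 6 (mod 17).
    The inverse of 4 mod 17 is 13 (since 4·13 = 52 = 3·17 + 1), so t ≡ 13·6 = 78 ≡ 10 (mod 17).
    Then x = 2 + 208·10 = 2082, valid modulo lcm(208, 17) = 3536: x ≡ 2082 (mod 3536).
  Combine with x ≡ 6 (mod 9); new modulus lcm = 31824.
    Write x = 2082 + 3536·t and substitute into x ≡ 6 (mod 9): 3536·t ≡ 6 − 2082 = -2076 (mod 9).
    Reduce coefficients mod 9: 8·t ≡ 3 (mod 9).
    The inverse of 8 mod 9 is 8 (since 8·8 = 64 = 7·9 + 1), so t ≡ 8·3 = 24 ≡ 6 (mod 9).
    Then x = 2082 + 3536·6 = 23298, valid modulo lcm(3536, 9) = 31824: x ≡ 23298 (mod 31824).
Verify against each original: 23298 mod 13 = 2, 23298 mod 16 = 2, 23298 mod 17 = 8, 23298 mod 9 = 6.

x ≡ 23298 (mod 31824).


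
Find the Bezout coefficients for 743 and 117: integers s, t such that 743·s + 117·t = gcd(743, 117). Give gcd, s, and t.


Euclidean algorithm on (743, 117) — divide until remainder is 0:
  743 = 6 · 117 + 41
  117 = 2 · 41 + 35
  41 = 1 · 35 + 6
  35 = 5 · 6 + 5
  6 = 1 · 5 + 1
  5 = 5 · 1 + 0
gcd(743, 117) = 1.
Track Bezout coefficients alongside the remainders: start with r₀ = 743 = a·1 + b·0 (s = 1, t = 0) and r₁ = 117 = a·0 + b·1 (s = 0, t = 1); each new remainder r_{k+1} = r_{k-1} − q_k·r_k inherits s_{k+1} = s_{k-1} − q_k·s_k, t_{k+1} = t_{k-1} − q_k·t_k, so r_k = a·s_k + b·t_k at every step:
  q = 6: r = 41, s = 1 − 6·0 = 1, t = 0 − 6·1 = -6  (check: 743·1 + 117·(-6) = 41)
  q = 2: r = 35, s = 0 − 2·1 = -2, t = 1 − 2·(-6) = 13  (check: 743·(-2) + 117·13 = 35)
  q = 1: r = 6, s = 1 − 1·(-2) = 3, t = -6 − 1·13 = -19  (check: 743·3 + 117·(-19) = 6)
  q = 5: r = 5, s = -2 − 5·3 = -17, t = 13 − 5·(-19) = 108  (check: 743·(-17) + 117·108 = 5)
  q = 1: r = 1, s = 3 − 1·(-17) = 20, t = -19 − 1·108 = -127  (check: 743·20 + 117·(-127) = 1)
The row with r = 1 (the gcd) gives the Bezout coefficients s = 20, t = -127.
Result: 743 · (20) + 117 · (-127) = 1.

gcd(743, 117) = 1; s = 20, t = -127 (check: 743·20 + 117·(-127) = 1).


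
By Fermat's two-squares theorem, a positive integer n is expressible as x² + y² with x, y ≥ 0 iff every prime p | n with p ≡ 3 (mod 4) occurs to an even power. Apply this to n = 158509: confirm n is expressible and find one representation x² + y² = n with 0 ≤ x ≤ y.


Step 1: Factor n = 158509 = 13 · 89 · 137.
Step 2: Check the mod-4 condition on each prime factor: 13 ≡ 1 (mod 4), exponent 1; 89 ≡ 1 (mod 4), exponent 1; 137 ≡ 1 (mod 4), exponent 1.
All primes ≡ 3 (mod 4) appear to even exponent (or don't appear), so by the two-squares theorem n IS expressible as a sum of two squares.
Step 3: Build a representation. Here n = 13 · 89 · 137 is a product of primes ≡ 1 (mod 4). Each prime p ≡ 1 (mod 4) is itself a sum of two squares; find a² by testing p − a² for a perfect square:
  13: 13 − 1² = 12, 13 − 2² = 9 = 3² ⇒ 13 = 2² + 3².
  89: 89 − 1² = 88, 89 − 2² = 85, 89 − 3² = 80, 89 − 4² = 73, 89 − 5² = 64 = 8² ⇒ 89 = 5² + 8².
  137: 137 − 1² = 136, 137 − 2² = 133, 137 − 3² = 128, 137 − 4² = 121 = 11² ⇒ 137 = 4² + 11².
  Combine using the Brahmagupta–Fibonacci identity (a² + b²)(c² + d²) = (ac − bd)² + (ad + bc)² = (ac + bd)² + (ad − bc)²:
  13 · 89 = 1157: from (2² + 3²)(5² + 8²), take (2·5 − 3·8, 2·8 + 3·5) = (10 − 24, 16 + 15) = (-14, 31); dropping signs (only squares matter) gives (14, 31); check 14² + 31² = 196 + 961 = 1157 ✓.
  1157 · 137 = 158509: from (14² + 31²)(4² + 11²), take (14·4 − 31·11, 14·11 + 31·4) = (56 − 341, 154 + 124) = (-285, 278); dropping signs (only squares matter) gives (285, 278); check 285² + 278² = 81225 + 77284 = 158509 ✓.
Step 4: Order so x ≤ y and verify: 278² + 285² = 77284 + 81225 = 158509 = n. ✓

n = 158509 = 278² + 285² (one valid representation with x ≤ y).


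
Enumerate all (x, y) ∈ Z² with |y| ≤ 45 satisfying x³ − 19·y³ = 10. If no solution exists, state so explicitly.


The equation is x³ - 19y³ = 10. For fixed y, x³ = 19·y³ + 10, so a solution requires the RHS to be a perfect cube.
Strategy: iterate y from -45 to 45, compute RHS = 19·y³ + 10, and check whether it is a (positive or negative) perfect cube.
Check small values of y:
  y = 0: RHS = 10 is not a perfect cube.
  y = 1: RHS = 29 is not a perfect cube.
  y = -1: RHS = -9 is not a perfect cube.
  y = 2: RHS = 162 is not a perfect cube.
  y = -2: RHS = -142 is not a perfect cube.
  y = 3: RHS = 523 is not a perfect cube.
  y = -3: RHS = -503 is not a perfect cube.
Continuing the search up to |y| = 45 finds no solutions either.
No (x, y) in the scanned range satisfies the equation.

No integer solutions with |y| ≤ 45.


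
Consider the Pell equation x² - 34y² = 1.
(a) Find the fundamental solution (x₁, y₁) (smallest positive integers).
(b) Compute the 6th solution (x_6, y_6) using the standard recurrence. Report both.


Step 1: Find the fundamental solution (x₁, y₁) of x² - 34y² = 1.
  Expand √34 as a continued fraction. a₀ = ⌊√34⌋ = 5; iterate m_{k+1} = d_k·a_k − m_k, d_{k+1} = (34 − m_{k+1}²)/d_k, a_{k+1} = ⌊(a₀ + m_{k+1})/d_{k+1}⌋ (starting m₀ = 0, d₀ = 1), with convergents p_k = a_k·p_{k-1} + p_{k-2}, q_k = a_k·q_{k-1} + q_{k-2} (p₋₁ = 1, q₋₁ = 0):
  k = 0: a₀ = 5; p₀/q₀ = 5/1; p₀² − 34·q₀² = 25 − 34 = -9.
  k = 1: m = 5, d = 9, a = ⌊(5 + 5)/9⌋ = 1; p/q = (1·5 + 1)/(1·1 + 0) = 6/1; p² − 34·q² = 36 − 34 = 2.
  k = 2: m = 4, d = 2, a = ⌊(5 + 4)/2⌋ = 4; p/q = (4·6 + 5)/(4·1 + 1) = 29/5; p² − 34·q² = 841 − 850 = -9.
  k = 3: m = 4, d = 9, a = ⌊(5 + 4)/9⌋ = 1; p/q = (1·29 + 6)/(1·5 + 1) = 35/6; p² − 34·q² = 1225 − 1224 = 1.
  The first convergent with p² − 34·q² = 1 gives the fundamental solution (x₁, y₁) = (35, 6).
Step 2: Apply the recurrence (x_{n+1}, y_{n+1}) = (x₁x_n + 34y₁y_n, x₁y_n + y₁x_n) repeatedly.
  From (x_1, y_1) = (35, 6): x_2 = 35·35 + 34·6·6 = 2449; y_2 = 35·6 + 6·35 = 420.
  From (x_2, y_2) = (2449, 420): x_3 = 35·2449 + 34·6·420 = 171395; y_3 = 35·420 + 6·2449 = 29394.
  From (x_3, y_3) = (171395, 29394): x_4 = 35·171395 + 34·6·29394 = 11995201; y_4 = 35·29394 + 6·171395 = 2057160.
  From (x_4, y_4) = (11995201, 2057160): x_5 = 35·11995201 + 34·6·2057160 = 839492675; y_5 = 35·2057160 + 6·11995201 = 143971806.
  From (x_5, y_5) = (839492675, 143971806): x_6 = 35·839492675 + 34·6·143971806 = 58752492049; y_6 = 35·143971806 + 6·839492675 = 10075969260.
Step 3: Verify x_6² - 34·y_6² = 3451855321967808218401 - 3451855321967808218400 = 1 (should be 1). ✓

(x_1, y_1) = (35, 6); (x_6, y_6) = (58752492049, 10075969260).


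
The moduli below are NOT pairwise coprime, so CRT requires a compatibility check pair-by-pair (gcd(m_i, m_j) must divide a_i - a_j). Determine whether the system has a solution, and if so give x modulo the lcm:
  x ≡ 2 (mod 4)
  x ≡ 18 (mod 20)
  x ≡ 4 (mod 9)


Moduli 4, 20, 9 are not pairwise coprime, so CRT works modulo lcm(m_i) when all pairwise compatibility conditions hold.
Pairwise compatibility: gcd(m_i, m_j) must divide a_i - a_j for every pair.
Merge one congruence at a time:
  Start: x ≡ 2 (mod 4).
  Combine with x ≡ 18 (mod 20): gcd(4, 20) = 4; 18 - 2 = 16, which IS divisible by 4, so compatible.
    Write x = 2 + 4·t and substitute into x ≡ 18 (mod 20): 4·t ≡ 18 − 2 = 16 (mod 20).
    Divide the congruence (and modulus) by g = 4: 1·t ≡ 4 (mod 5).
    So t ≡ 4 (mod 5).
    Then x = 2 + 4·4 = 18, valid modulo lcm(4, 20) = 20: x ≡ 18 (mod 20).
  Combine with x ≡ 4 (mod 9): gcd(20, 9) = 1; 4 - 18 = -14, which IS divisible by 1, so compatible.
    Write x = 18 + 20·t and substitute into x ≡ 4 (mod 9): 20·t ≡ 4 − 18 = -14 (mod 9).
    Reduce coefficients mod 9: 2·t ≡ 4 (mod 9).
    The inverse of 2 mod 9 is 5 (since 2·5 = 10 = 1·9 + 1), so t ≡ 5·4 = 20 ≡ 2 (mod 9).
    Then x = 18 + 20·2 = 58, valid modulo lcm(20, 9) = 180: x ≡ 58 (mod 180).
Verify: 58 mod 4 = 2, 58 mod 20 = 18, 58 mod 9 = 4.

x ≡ 58 (mod 180).


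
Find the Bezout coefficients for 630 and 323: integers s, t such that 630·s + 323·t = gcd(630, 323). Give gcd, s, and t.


Euclidean algorithm on (630, 323) — divide until remainder is 0:
  630 = 1 · 323 + 307
  323 = 1 · 307 + 16
  307 = 19 · 16 + 3
  16 = 5 · 3 + 1
  3 = 3 · 1 + 0
gcd(630, 323) = 1.
Track Bezout coefficients alongside the remainders: start with r₀ = 630 = a·1 + b·0 (s = 1, t = 0) and r₁ = 323 = a·0 + b·1 (s = 0, t = 1); each new remainder r_{k+1} = r_{k-1} − q_k·r_k inherits s_{k+1} = s_{k-1} − q_k·s_k, t_{k+1} = t_{k-1} − q_k·t_k, so r_k = a·s_k + b·t_k at every step:
  q = 1: r = 307, s = 1 − 1·0 = 1, t = 0 − 1·1 = -1  (check: 630·1 + 323·(-1) = 307)
  q = 1: r = 16, s = 0 − 1·1 = -1, t = 1 − 1·(-1) = 2  (check: 630·(-1) + 323·2 = 16)
  q = 19: r = 3, s = 1 − 19·(-1) = 20, t = -1 − 19·2 = -39  (check: 630·20 + 323·(-39) = 3)
  q = 5: r = 1, s = -1 − 5·20 = -101, t = 2 − 5·(-39) = 197  (check: 630·(-101) + 323·197 = 1)
The row with r = 1 (the gcd) gives the Bezout coefficients s = -101, t = 197.
Result: 630 · (-101) + 323 · (197) = 1.

gcd(630, 323) = 1; s = -101, t = 197 (check: 630·(-101) + 323·197 = 1).


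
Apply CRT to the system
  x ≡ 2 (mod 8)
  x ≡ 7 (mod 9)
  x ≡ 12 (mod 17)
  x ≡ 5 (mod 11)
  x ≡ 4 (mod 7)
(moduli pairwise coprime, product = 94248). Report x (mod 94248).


Product of moduli M = 8 · 9 · 17 · 11 · 7 = 94248.
Merge one congruence at a time:
  Start: x ≡ 2 (mod 8).
  Combine with x ≡ 7 (mod 9); new modulus lcm = 72.
    Write x = 2 + 8·t and substitute into x ≡ 7 (mod 9): 8·t ≡ 7 − 2 = 5 (mod 9).
    The inverse of 8 mod 9 is 8 (since 8·8 = 64 = 7·9 + 1), so t ≡ 8·5 = 40 ≡ 4 (mod 9).
    Then x = 2 + 8·4 = 34, valid modulo lcm(8, 9) = 72: x ≡ 34 (mod 72).
  Combine with x ≡ 12 (mod 17); new modulus lcm = 1224.
    Write x = 34 + 72·t and substitute into x ≡ 12 (mod 17): 72·t ≡ 12 − 34 = -22 (mod 17).
    Reduce coefficients mod 17: 4·t ≡ 12 (mod 17).
    The inverse of 4 mod 17 is 13 (since 4·13 = 52 = 3·17 + 1), so t ≡ 13·12 = 156 ≡ 3 (mod 17).
    Then x = 34 + 72·3 = 250, valid modulo lcm(72, 17) = 1224: x ≡ 250 (mod 1224).
  Combine with x ≡ 5 (mod 11); new modulus lcm = 13464.
    Write x = 250 + 1224·t and substitute into x ≡ 5 (mod 11): 1224·t ≡ 5 − 250 = -245 (mod 11).
    Reduce coefficients mod 11: 3·t ≡ 8 (mod 11).
    The inverse of 3 mod 11 is 4 (since 3·4 = 12 = 1·11 + 1), so t ≡ 4·8 = 32 ≡ 10 (mod 11).
    Then x = 250 + 1224·10 = 12490, valid modulo lcm(1224, 11) = 13464: x ≡ 12490 (mod 13464).
  Combine with x ≡ 4 (mod 7); new modulus lcm = 94248.
    Write x = 12490 + 13464·t and substitute into x ≡ 4 (mod 7): 13464·t ≡ 4 − 12490 = -12486 (mod 7).
    Reduce coefficients mod 7: 3·t ≡ 2 (mod 7).
    The inverse of 3 mod 7 is 5 (since 3·5 = 15 = 2·7 + 1), so t ≡ 5·2 = 10 ≡ 3 (mod 7).
    Then x = 12490 + 13464·3 = 52882, valid modulo lcm(13464, 7) = 94248: x ≡ 52882 (mod 94248).
Verify against each original: 52882 mod 8 = 2, 52882 mod 9 = 7, 52882 mod 17 = 12, 52882 mod 11 = 5, 52882 mod 7 = 4.

x ≡ 52882 (mod 94248).


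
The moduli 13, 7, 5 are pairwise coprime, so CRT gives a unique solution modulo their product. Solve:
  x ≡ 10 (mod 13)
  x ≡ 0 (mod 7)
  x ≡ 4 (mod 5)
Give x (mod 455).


Moduli 13, 7, 5 are pairwise coprime; by CRT there is a unique solution modulo M = 13 · 7 · 5 = 455.
Solve pairwise, accumulating the modulus:
  Start with x ≡ 10 (mod 13).
  Combine with x ≡ 0 (mod 7): since gcd(13, 7) = 1, we get a unique residue mod 91.
    Write x = 10 + 13·t and substitute into x ≡ 0 (mod 7): 13·t ≡ 0 − 10 = -10 (mod 7).
    Reduce coefficients mod 7: 6·t ≡ 4 (mod 7).
    The inverse of 6 mod 7 is 6 (since 6·6 = 36 = 5·7 + 1), so t ≡ 6·4 = 24 ≡ 3 (mod 7).
    Then x = 10 + 13·3 = 49, valid modulo lcm(13, 7) = 91: x ≡ 49 (mod 91).
  Combine with x ≡ 4 (mod 5): since gcd(91, 5) = 1, we get a unique residue mod 455.
    Write x = 49 + 91·t and substitute into x ≡ 4 (mod 5): 91·t ≡ 4 − 49 = -45 (mod 5).
    Reduce coefficients mod 5: 1·t ≡ 0 (mod 5).
    So t ≡ 0 (mod 5).
    Then x = 49 + 91·0 = 49, valid modulo lcm(91, 5) = 455: x ≡ 49 (mod 455).
Verify: 49 mod 13 = 10 ✓, 49 mod 7 = 0 ✓, 49 mod 5 = 4 ✓.

x ≡ 49 (mod 455).


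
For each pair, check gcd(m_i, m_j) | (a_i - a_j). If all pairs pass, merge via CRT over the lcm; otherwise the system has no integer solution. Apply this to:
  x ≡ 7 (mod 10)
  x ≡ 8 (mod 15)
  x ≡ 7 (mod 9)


Moduli 10, 15, 9 are not pairwise coprime, so CRT works modulo lcm(m_i) when all pairwise compatibility conditions hold.
Pairwise compatibility: gcd(m_i, m_j) must divide a_i - a_j for every pair.
Merge one congruence at a time:
  Start: x ≡ 7 (mod 10).
  Combine with x ≡ 8 (mod 15): gcd(10, 15) = 5, and 8 - 7 = 1 is NOT divisible by 5.
    ⇒ system is inconsistent (no integer solution).

No solution (the system is inconsistent).


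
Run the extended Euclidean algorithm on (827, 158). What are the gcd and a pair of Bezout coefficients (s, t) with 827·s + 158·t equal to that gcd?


Euclidean algorithm on (827, 158) — divide until remainder is 0:
  827 = 5 · 158 + 37
  158 = 4 · 37 + 10
  37 = 3 · 10 + 7
  10 = 1 · 7 + 3
  7 = 2 · 3 + 1
  3 = 3 · 1 + 0
gcd(827, 158) = 1.
Track Bezout coefficients alongside the remainders: start with r₀ = 827 = a·1 + b·0 (s = 1, t = 0) and r₁ = 158 = a·0 + b·1 (s = 0, t = 1); each new remainder r_{k+1} = r_{k-1} − q_k·r_k inherits s_{k+1} = s_{k-1} − q_k·s_k, t_{k+1} = t_{k-1} − q_k·t_k, so r_k = a·s_k + b·t_k at every step:
  q = 5: r = 37, s = 1 − 5·0 = 1, t = 0 − 5·1 = -5  (check: 827·1 + 158·(-5) = 37)
  q = 4: r = 10, s = 0 − 4·1 = -4, t = 1 − 4·(-5) = 21  (check: 827·(-4) + 158·21 = 10)
  q = 3: r = 7, s = 1 − 3·(-4) = 13, t = -5 − 3·21 = -68  (check: 827·13 + 158·(-68) = 7)
  q = 1: r = 3, s = -4 − 1·13 = -17, t = 21 − 1·(-68) = 89  (check: 827·(-17) + 158·89 = 3)
  q = 2: r = 1, s = 13 − 2·(-17) = 47, t = -68 − 2·89 = -246  (check: 827·47 + 158·(-246) = 1)
The row with r = 1 (the gcd) gives the Bezout coefficients s = 47, t = -246.
Result: 827 · (47) + 158 · (-246) = 1.

gcd(827, 158) = 1; s = 47, t = -246 (check: 827·47 + 158·(-246) = 1).


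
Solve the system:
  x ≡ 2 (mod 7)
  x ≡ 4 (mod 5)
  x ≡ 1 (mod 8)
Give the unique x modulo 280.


Moduli 7, 5, 8 are pairwise coprime; by CRT there is a unique solution modulo M = 7 · 5 · 8 = 280.
Solve pairwise, accumulating the modulus:
  Start with x ≡ 2 (mod 7).
  Combine with x ≡ 4 (mod 5): since gcd(7, 5) = 1, we get a unique residue mod 35.
    Write x = 2 + 7·t and substitute into x ≡ 4 (mod 5): 7·t ≡ 4 − 2 = 2 (mod 5).
    Reduce coefficients mod 5: 2·t ≡ 2 (mod 5).
    The inverse of 2 mod 5 is 3 (since 2·3 = 6 = 1·5 + 1), so t ≡ 3·2 = 6 ≡ 1 (mod 5).
    Then x = 2 + 7·1 = 9, valid modulo lcm(7, 5) = 35: x ≡ 9 (mod 35).
  Combine with x ≡ 1 (mod 8): since gcd(35, 8) = 1, we get a unique residue mod 280.
    Write x = 9 + 35·t and substitute into x ≡ 1 (mod 8): 35·t ≡ 1 − 9 = -8 (mod 8).
    Reduce coefficients mod 8: 3·t ≡ 0 (mod 8).
    The inverse of 3 mod 8 is 3 (since 3·3 = 9 = 1·8 + 1), so t ≡ 3·0 = 0 ≡ 0 (mod 8).
    Then x = 9 + 35·0 = 9, valid modulo lcm(35, 8) = 280: x ≡ 9 (mod 280).
Verify: 9 mod 7 = 2 ✓, 9 mod 5 = 4 ✓, 9 mod 8 = 1 ✓.

x ≡ 9 (mod 280).


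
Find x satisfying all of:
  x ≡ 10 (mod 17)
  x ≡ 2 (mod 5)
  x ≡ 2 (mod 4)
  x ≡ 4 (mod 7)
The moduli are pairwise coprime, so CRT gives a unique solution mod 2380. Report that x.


Product of moduli M = 17 · 5 · 4 · 7 = 2380.
Merge one congruence at a time:
  Start: x ≡ 10 (mod 17).
  Combine with x ≡ 2 (mod 5); new modulus lcm = 85.
    Write x = 10 + 17·t and substitute into x ≡ 2 (mod 5): 17·t ≡ 2 − 10 = -8 (mod 5).
    Reduce coefficients mod 5: 2·t ≡ 2 (mod 5).
    The inverse of 2 mod 5 is 3 (since 2·3 = 6 = 1·5 + 1), so t ≡ 3·2 = 6 ≡ 1 (mod 5).
    Then x = 10 + 17·1 = 27, valid modulo lcm(17, 5) = 85: x ≡ 27 (mod 85).
  Combine with x ≡ 2 (mod 4); new modulus lcm = 340.
    Write x = 27 + 85·t and substitute into x ≡ 2 (mod 4): 85·t ≡ 2 − 27 = -25 (mod 4).
    Reduce coefficients mod 4: 1·t ≡ 3 (mod 4).
    So t ≡ 3 (mod 4).
    Then x = 27 + 85·3 = 282, valid modulo lcm(85, 4) = 340: x ≡ 282 (mod 340).
  Combine with x ≡ 4 (mod 7); new modulus lcm = 2380.
    Write x = 282 + 340·t and substitute into x ≡ 4 (mod 7): 340·t ≡ 4 − 282 = -278 (mod 7).
    Reduce coefficients mod 7: 4·t ≡ 2 (mod 7).
    The inverse of 4 mod 7 is 2 (since 4·2 = 8 = 1·7 + 1), so t ≡ 2·2 = 4 ≡ 4 (mod 7).
    Then x = 282 + 340·4 = 1642, valid modulo lcm(340, 7) = 2380: x ≡ 1642 (mod 2380).
Verify against each original: 1642 mod 17 = 10, 1642 mod 5 = 2, 1642 mod 4 = 2, 1642 mod 7 = 4.

x ≡ 1642 (mod 2380).


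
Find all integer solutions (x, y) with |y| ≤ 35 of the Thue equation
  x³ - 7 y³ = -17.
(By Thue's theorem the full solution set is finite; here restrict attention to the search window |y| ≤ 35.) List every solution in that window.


The equation is x³ - 7y³ = -17. For fixed y, x³ = 7·y³ − 17, so a solution requires the RHS to be a perfect cube.
Strategy: iterate y from -35 to 35, compute RHS = 7·y³ − 17, and check whether it is a (positive or negative) perfect cube.
Check small values of y:
  y = 0: RHS = -17 is not a perfect cube.
  y = 1: RHS = -10 is not a perfect cube.
  y = -1: RHS = -24 is not a perfect cube.
  y = 2: RHS = 39 is not a perfect cube.
  y = -2: RHS = -73 is not a perfect cube.
  y = 3: RHS = 172 is not a perfect cube.
  y = -3: RHS = -206 is not a perfect cube.
Continuing the search up to |y| = 35 finds no solutions either.
No (x, y) in the scanned range satisfies the equation.

No integer solutions with |y| ≤ 35.


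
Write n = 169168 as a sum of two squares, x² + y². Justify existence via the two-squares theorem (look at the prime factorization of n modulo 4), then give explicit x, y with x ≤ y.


Step 1: Factor n = 169168 = 2^4 · 97 · 109.
Step 2: Check the mod-4 condition on each prime factor: 2 = 2 (special); 97 ≡ 1 (mod 4), exponent 1; 109 ≡ 1 (mod 4), exponent 1.
All primes ≡ 3 (mod 4) appear to even exponent (or don't appear), so by the two-squares theorem n IS expressible as a sum of two squares.
Step 3: Build a representation. Group n = k² · m with k = 4 and m = 97 · 109 = 10573 (a product of primes ≡ 1 (mod 4)); a representation of m scales to one of n via (k·x)² + (k·y)² = k²(x² + y²). Each prime p ≡ 1 (mod 4) is itself a sum of two squares; find a² by testing p − a² for a perfect square:
  97: 97 − 1² = 96, 97 − 2² = 93, 97 − 3² = 88, 97 − 4² = 81 = 9² ⇒ 97 = 4² + 9².
  109: 109 − 1² = 108, 109 − 2² = 105, 109 − 3² = 100 = 10² ⇒ 109 = 3² + 10².
  Combine using the Brahmagupta–Fibonacci identity (a² + b²)(c² + d²) = (ac − bd)² + (ad + bc)² = (ac + bd)² + (ad − bc)²:
  97 · 109 = 10573: from (4² + 9²)(3² + 10²), take (4·3 − 9·10, 4·10 + 9·3) = (12 − 90, 40 + 27) = (-78, 67); dropping signs (only squares matter) gives (78, 67); check 78² + 67² = 6084 + 4489 = 10573 ✓.
  Scale by k = 4: (4·78, 4·67) = (312, 268).
Step 4: Order so x ≤ y and verify: 268² + 312² = 71824 + 97344 = 169168 = n. ✓

n = 169168 = 268² + 312² (one valid representation with x ≤ y).


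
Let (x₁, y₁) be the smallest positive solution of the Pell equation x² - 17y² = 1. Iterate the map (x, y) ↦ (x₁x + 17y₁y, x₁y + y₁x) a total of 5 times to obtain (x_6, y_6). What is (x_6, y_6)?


Step 1: Find the fundamental solution (x₁, y₁) of x² - 17y² = 1.
  Expand √17 as a continued fraction. a₀ = ⌊√17⌋ = 4; iterate m_{k+1} = d_k·a_k − m_k, d_{k+1} = (17 − m_{k+1}²)/d_k, a_{k+1} = ⌊(a₀ + m_{k+1})/d_{k+1}⌋ (starting m₀ = 0, d₀ = 1), with convergents p_k = a_k·p_{k-1} + p_{k-2}, q_k = a_k·q_{k-1} + q_{k-2} (p₋₁ = 1, q₋₁ = 0):
  k = 0: a₀ = 4; p₀/q₀ = 4/1; p₀² − 17·q₀² = 16 − 17 = -1.
  k = 1: m = 4, d = 1, a = ⌊(4 + 4)/1⌋ = 8; p/q = (8·4 + 1)/(8·1 + 0) = 33/8; p² − 17·q² = 1089 − 1088 = 1.
  The first convergent with p² − 17·q² = 1 gives the fundamental solution (x₁, y₁) = (33, 8).
Step 2: Apply the recurrence (x_{n+1}, y_{n+1}) = (x₁x_n + 17y₁y_n, x₁y_n + y₁x_n) repeatedly.
  From (x_1, y_1) = (33, 8): x_2 = 33·33 + 17·8·8 = 2177; y_2 = 33·8 + 8·33 = 528.
  From (x_2, y_2) = (2177, 528): x_3 = 33·2177 + 17·8·528 = 143649; y_3 = 33·528 + 8·2177 = 34840.
  From (x_3, y_3) = (143649, 34840): x_4 = 33·143649 + 17·8·34840 = 9478657; y_4 = 33·34840 + 8·143649 = 2298912.
  From (x_4, y_4) = (9478657, 2298912): x_5 = 33·9478657 + 17·8·2298912 = 625447713; y_5 = 33·2298912 + 8·9478657 = 151693352.
  From (x_5, y_5) = (625447713, 151693352): x_6 = 33·625447713 + 17·8·151693352 = 41270070401; y_6 = 33·151693352 + 8·625447713 = 10009462320.
Step 3: Verify x_6² - 17·y_6² = 1703218710903496300801 - 1703218710903496300800 = 1 (should be 1). ✓

(x_1, y_1) = (33, 8); (x_6, y_6) = (41270070401, 10009462320).


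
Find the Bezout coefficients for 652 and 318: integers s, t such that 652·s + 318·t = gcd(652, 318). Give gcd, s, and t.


Euclidean algorithm on (652, 318) — divide until remainder is 0:
  652 = 2 · 318 + 16
  318 = 19 · 16 + 14
  16 = 1 · 14 + 2
  14 = 7 · 2 + 0
gcd(652, 318) = 2.
Track Bezout coefficients alongside the remainders: start with r₀ = 652 = a·1 + b·0 (s = 1, t = 0) and r₁ = 318 = a·0 + b·1 (s = 0, t = 1); each new remainder r_{k+1} = r_{k-1} − q_k·r_k inherits s_{k+1} = s_{k-1} − q_k·s_k, t_{k+1} = t_{k-1} − q_k·t_k, so r_k = a·s_k + b·t_k at every step:
  q = 2: r = 16, s = 1 − 2·0 = 1, t = 0 − 2·1 = -2  (check: 652·1 + 318·(-2) = 16)
  q = 19: r = 14, s = 0 − 19·1 = -19, t = 1 − 19·(-2) = 39  (check: 652·(-19) + 318·39 = 14)
  q = 1: r = 2, s = 1 − 1·(-19) = 20, t = -2 − 1·39 = -41  (check: 652·20 + 318·(-41) = 2)
The row with r = 2 (the gcd) gives the Bezout coefficients s = 20, t = -41.
Result: 652 · (20) + 318 · (-41) = 2.

gcd(652, 318) = 2; s = 20, t = -41 (check: 652·20 + 318·(-41) = 2).


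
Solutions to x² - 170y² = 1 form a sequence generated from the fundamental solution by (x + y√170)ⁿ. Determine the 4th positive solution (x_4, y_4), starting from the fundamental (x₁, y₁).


Step 1: Find the fundamental solution (x₁, y₁) of x² - 170y² = 1.
  Expand √170 as a continued fraction. a₀ = ⌊√170⌋ = 13; iterate m_{k+1} = d_k·a_k − m_k, d_{k+1} = (170 − m_{k+1}²)/d_k, a_{k+1} = ⌊(a₀ + m_{k+1})/d_{k+1}⌋ (starting m₀ = 0, d₀ = 1), with convergents p_k = a_k·p_{k-1} + p_{k-2}, q_k = a_k·q_{k-1} + q_{k-2} (p₋₁ = 1, q₋₁ = 0):
  k = 0: a₀ = 13; p₀/q₀ = 13/1; p₀² − 170·q₀² = 169 − 170 = -1.
  k = 1: m = 13, d = 1, a = ⌊(13 + 13)/1⌋ = 26; p/q = (26·13 + 1)/(26·1 + 0) = 339/26; p² − 170·q² = 114921 − 114920 = 1.
  The first convergent with p² − 170·q² = 1 gives the fundamental solution (x₁, y₁) = (339, 26).
Step 2: Apply the recurrence (x_{n+1}, y_{n+1}) = (x₁x_n + 170y₁y_n, x₁y_n + y₁x_n) repeatedly.
  From (x_1, y_1) = (339, 26): x_2 = 339·339 + 170·26·26 = 229841; y_2 = 339·26 + 26·339 = 17628.
  From (x_2, y_2) = (229841, 17628): x_3 = 339·229841 + 170·26·17628 = 155831859; y_3 = 339·17628 + 26·229841 = 11951758.
  From (x_3, y_3) = (155831859, 11951758): x_4 = 339·155831859 + 170·26·11951758 = 105653770561; y_4 = 339·11951758 + 26·155831859 = 8103274296.
Step 3: Verify x_4² - 170·y_4² = 11162719233756430254721 - 11162719233756430254720 = 1 (should be 1). ✓

(x_1, y_1) = (339, 26); (x_4, y_4) = (105653770561, 8103274296).


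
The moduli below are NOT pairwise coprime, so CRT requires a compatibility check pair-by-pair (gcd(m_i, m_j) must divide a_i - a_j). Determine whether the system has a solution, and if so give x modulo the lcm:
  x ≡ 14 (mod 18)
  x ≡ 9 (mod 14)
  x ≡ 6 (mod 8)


Moduli 18, 14, 8 are not pairwise coprime, so CRT works modulo lcm(m_i) when all pairwise compatibility conditions hold.
Pairwise compatibility: gcd(m_i, m_j) must divide a_i - a_j for every pair.
Merge one congruence at a time:
  Start: x ≡ 14 (mod 18).
  Combine with x ≡ 9 (mod 14): gcd(18, 14) = 2, and 9 - 14 = -5 is NOT divisible by 2.
    ⇒ system is inconsistent (no integer solution).

No solution (the system is inconsistent).


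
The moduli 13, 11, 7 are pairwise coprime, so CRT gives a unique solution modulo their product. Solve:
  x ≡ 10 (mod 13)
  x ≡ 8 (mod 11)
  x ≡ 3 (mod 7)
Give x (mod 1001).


Moduli 13, 11, 7 are pairwise coprime; by CRT there is a unique solution modulo M = 13 · 11 · 7 = 1001.
Solve pairwise, accumulating the modulus:
  Start with x ≡ 10 (mod 13).
  Combine with x ≡ 8 (mod 11): since gcd(13, 11) = 1, we get a unique residue mod 143.
    Write x = 10 + 13·t and substitute into x ≡ 8 (mod 11): 13·t ≡ 8 − 10 = -2 (mod 11).
    Reduce coefficients mod 11: 2·t ≡ 9 (mod 11).
    The inverse of 2 mod 11 is 6 (since 2·6 = 12 = 1·11 + 1), so t ≡ 6·9 = 54 ≡ 10 (mod 11).
    Then x = 10 + 13·10 = 140, valid modulo lcm(13, 11) = 143: x ≡ 140 (mod 143).
  Combine with x ≡ 3 (mod 7): since gcd(143, 7) = 1, we get a unique residue mod 1001.
    Write x = 140 + 143·t and substitute into x ≡ 3 (mod 7): 143·t ≡ 3 − 140 = -137 (mod 7).
    Reduce coefficients mod 7: 3·t ≡ 3 (mod 7).
    The inverse of 3 mod 7 is 5 (since 3·5 = 15 = 2·7 + 1), so t ≡ 5·3 = 15 ≡ 1 (mod 7).
    Then x = 140 + 143·1 = 283, valid modulo lcm(143, 7) = 1001: x ≡ 283 (mod 1001).
Verify: 283 mod 13 = 10 ✓, 283 mod 11 = 8 ✓, 283 mod 7 = 3 ✓.

x ≡ 283 (mod 1001).


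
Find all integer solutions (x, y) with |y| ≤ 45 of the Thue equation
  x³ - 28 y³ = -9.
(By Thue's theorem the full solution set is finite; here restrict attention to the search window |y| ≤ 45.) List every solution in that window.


The equation is x³ - 28y³ = -9. For fixed y, x³ = 28·y³ − 9, so a solution requires the RHS to be a perfect cube.
Strategy: iterate y from -45 to 45, compute RHS = 28·y³ − 9, and check whether it is a (positive or negative) perfect cube.
Check small values of y:
  y = 0: RHS = -9 is not a perfect cube.
  y = 1: RHS = 19 is not a perfect cube.
  y = -1: RHS = -37 is not a perfect cube.
  y = 2: RHS = 215 is not a perfect cube.
  y = -2: RHS = -233 is not a perfect cube.
  y = 3: RHS = 747 is not a perfect cube.
  y = -3: RHS = -765 is not a perfect cube.
Continuing the search up to |y| = 45 finds no solutions either.
No (x, y) in the scanned range satisfies the equation.

No integer solutions with |y| ≤ 45.


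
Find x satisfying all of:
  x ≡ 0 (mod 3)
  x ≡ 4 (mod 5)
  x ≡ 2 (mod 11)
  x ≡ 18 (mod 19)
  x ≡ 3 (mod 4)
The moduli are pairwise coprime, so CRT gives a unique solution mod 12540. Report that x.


Product of moduli M = 3 · 5 · 11 · 19 · 4 = 12540.
Merge one congruence at a time:
  Start: x ≡ 0 (mod 3).
  Combine with x ≡ 4 (mod 5); new modulus lcm = 15.
    Write x = 0 + 3·t and substitute into x ≡ 4 (mod 5): 3·t ≡ 4 − 0 = 4 (mod 5).
    The inverse of 3 mod 5 is 2 (since 3·2 = 6 = 1·5 + 1), so t ≡ 2·4 = 8 ≡ 3 (mod 5).
    Then x = 0 + 3·3 = 9, valid modulo lcm(3, 5) = 15: x ≡ 9 (mod 15).
  Combine with x ≡ 2 (mod 11); new modulus lcm = 165.
    Write x = 9 + 15·t and substitute into x ≡ 2 (mod 11): 15·t ≡ 2 − 9 = -7 (mod 11).
    Reduce coefficients mod 11: 4·t ≡ 4 (mod 11).
    The inverse of 4 mod 11 is 3 (since 4·3 = 12 = 1·11 + 1), so t ≡ 3·4 = 12 ≡ 1 (mod 11).
    Then x = 9 + 15·1 = 24, valid modulo lcm(15, 11) = 165: x ≡ 24 (mod 165).
  Combine with x ≡ 18 (mod 19); new modulus lcm = 3135.
    Write x = 24 + 165·t and substitute into x ≡ 18 (mod 19): 165·t ≡ 18 − 24 = -6 (mod 19).
    Reduce coefficients mod 19: 13·t ≡ 13 (mod 19).
    The inverse of 13 mod 19 is 3 (since 13·3 = 39 = 2·19 + 1), so t ≡ 3·13 = 39 ≡ 1 (mod 19).
    Then x = 24 + 165·1 = 189, valid modulo lcm(165, 19) = 3135: x ≡ 189 (mod 3135).
  Combine with x ≡ 3 (mod 4); new modulus lcm = 12540.
    Write x = 189 + 3135·t and substitute into x ≡ 3 (mod 4): 3135·t ≡ 3 − 189 = -186 (mod 4).
    Reduce coefficients mod 4: 3·t ≡ 2 (mod 4).
    The inverse of 3 mod 4 is 3 (since 3·3 = 9 = 2·4 + 1), so t ≡ 3·2 = 6 ≡ 2 (mod 4).
    Then x = 189 + 3135·2 = 6459, valid modulo lcm(3135, 4) = 12540: x ≡ 6459 (mod 12540).
Verify against each original: 6459 mod 3 = 0, 6459 mod 5 = 4, 6459 mod 11 = 2, 6459 mod 19 = 18, 6459 mod 4 = 3.

x ≡ 6459 (mod 12540).


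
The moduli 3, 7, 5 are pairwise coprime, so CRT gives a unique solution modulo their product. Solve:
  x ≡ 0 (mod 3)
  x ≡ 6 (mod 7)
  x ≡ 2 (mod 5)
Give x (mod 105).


Moduli 3, 7, 5 are pairwise coprime; by CRT there is a unique solution modulo M = 3 · 7 · 5 = 105.
Solve pairwise, accumulating the modulus:
  Start with x ≡ 0 (mod 3).
  Combine with x ≡ 6 (mod 7): since gcd(3, 7) = 1, we get a unique residue mod 21.
    Write x = 0 + 3·t and substitute into x ≡ 6 (mod 7): 3·t ≡ 6 − 0 = 6 (mod 7).
    The inverse of 3 mod 7 is 5 (since 3·5 = 15 = 2·7 + 1), so t ≡ 5·6 = 30 ≡ 2 (mod 7).
    Then x = 0 + 3·2 = 6, valid modulo lcm(3, 7) = 21: x ≡ 6 (mod 21).
  Combine with x ≡ 2 (mod 5): since gcd(21, 5) = 1, we get a unique residue mod 105.
    Write x = 6 + 21·t and substitute into x ≡ 2 (mod 5): 21·t ≡ 2 − 6 = -4 (mod 5).
    Reduce coefficients mod 5: 1·t ≡ 1 (mod 5).
    So t ≡ 1 (mod 5).
    Then x = 6 + 21·1 = 27, valid modulo lcm(21, 5) = 105: x ≡ 27 (mod 105).
Verify: 27 mod 3 = 0 ✓, 27 mod 7 = 6 ✓, 27 mod 5 = 2 ✓.

x ≡ 27 (mod 105).


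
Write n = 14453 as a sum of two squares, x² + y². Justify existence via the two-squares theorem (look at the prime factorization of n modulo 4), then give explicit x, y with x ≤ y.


Step 1: Factor n = 14453 = 97 · 149.
Step 2: Check the mod-4 condition on each prime factor: 97 ≡ 1 (mod 4), exponent 1; 149 ≡ 1 (mod 4), exponent 1.
All primes ≡ 3 (mod 4) appear to even exponent (or don't appear), so by the two-squares theorem n IS expressible as a sum of two squares.
Step 3: Build a representation. Here n = 97 · 149 is a product of primes ≡ 1 (mod 4). Each prime p ≡ 1 (mod 4) is itself a sum of two squares; find a² by testing p − a² for a perfect square:
  97: 97 − 1² = 96, 97 − 2² = 93, 97 − 3² = 88, 97 − 4² = 81 = 9² ⇒ 97 = 4² + 9².
  149: 149 − 1² = 148, 149 − 2² = 145, 149 − 3² = 140, 149 − 4² = 133, 149 − 5² = 124, 149 − 6² = 113, 149 − 7² = 100 = 10² ⇒ 149 = 7² + 10².
  Combine using the Brahmagupta–Fibonacci identity (a² + b²)(c² + d²) = (ac − bd)² + (ad + bc)² = (ac + bd)² + (ad − bc)²:
  97 · 149 = 14453: from (4² + 9²)(7² + 10²), take (4·7 − 9·10, 4·10 + 9·7) = (28 − 90, 40 + 63) = (-62, 103); dropping signs (only squares matter) gives (62, 103); check 62² + 103² = 3844 + 10609 = 14453 ✓.
Step 4: Order so x ≤ y and verify: 62² + 103² = 3844 + 10609 = 14453 = n. ✓

n = 14453 = 62² + 103² (one valid representation with x ≤ y).
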